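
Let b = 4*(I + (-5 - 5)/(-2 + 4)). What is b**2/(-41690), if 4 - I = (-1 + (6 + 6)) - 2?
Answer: -160/4169 ≈ -0.038378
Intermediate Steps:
I = -5 (I = 4 - ((-1 + (6 + 6)) - 2) = 4 - ((-1 + 12) - 2) = 4 - (11 - 2) = 4 - 1*9 = 4 - 9 = -5)
b = -40 (b = 4*(-5 + (-5 - 5)/(-2 + 4)) = 4*(-5 - 10/2) = 4*(-5 - 10*1/2) = 4*(-5 - 5) = 4*(-10) = -40)
b**2/(-41690) = (-40)**2/(-41690) = 1600*(-1/41690) = -160/4169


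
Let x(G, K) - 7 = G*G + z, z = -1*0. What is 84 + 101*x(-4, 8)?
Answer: 2407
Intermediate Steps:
z = 0
x(G, K) = 7 + G**2 (x(G, K) = 7 + (G*G + 0) = 7 + (G**2 + 0) = 7 + G**2)
84 + 101*x(-4, 8) = 84 + 101*(7 + (-4)**2) = 84 + 101*(7 + 16) = 84 + 101*23 = 84 + 2323 = 2407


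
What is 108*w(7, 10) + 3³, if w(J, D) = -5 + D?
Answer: 567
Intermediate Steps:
108*w(7, 10) + 3³ = 108*(-5 + 10) + 3³ = 108*5 + 27 = 540 + 27 = 567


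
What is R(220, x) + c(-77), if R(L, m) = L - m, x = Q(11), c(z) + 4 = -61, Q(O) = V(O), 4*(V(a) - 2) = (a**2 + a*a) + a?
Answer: 359/4 ≈ 89.750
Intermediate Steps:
V(a) = 2 + a**2/2 + a/4 (V(a) = 2 + ((a**2 + a*a) + a)/4 = 2 + ((a**2 + a**2) + a)/4 = 2 + (2*a**2 + a)/4 = 2 + (a + 2*a**2)/4 = 2 + (a**2/2 + a/4) = 2 + a**2/2 + a/4)
Q(O) = 2 + O**2/2 + O/4
c(z) = -65 (c(z) = -4 - 61 = -65)
x = 261/4 (x = 2 + (1/2)*11**2 + (1/4)*11 = 2 + (1/2)*121 + 11/4 = 2 + 121/2 + 11/4 = 261/4 ≈ 65.250)
R(220, x) + c(-77) = (220 - 1*261/4) - 65 = (220 - 261/4) - 65 = 619/4 - 65 = 359/4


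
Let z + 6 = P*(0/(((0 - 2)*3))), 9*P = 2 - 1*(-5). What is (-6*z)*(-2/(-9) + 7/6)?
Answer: 50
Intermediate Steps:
P = 7/9 (P = (2 - 1*(-5))/9 = (2 + 5)/9 = (⅑)*7 = 7/9 ≈ 0.77778)
z = -6 (z = -6 + 7*(0/(((0 - 2)*3)))/9 = -6 + 7*(0/((-2*3)))/9 = -6 + 7*(0/(-6))/9 = -6 + 7*(0*(-⅙))/9 = -6 + (7/9)*0 = -6 + 0 = -6)
(-6*z)*(-2/(-9) + 7/6) = (-6*(-6))*(-2/(-9) + 7/6) = 36*(-2*(-⅑) + 7*(⅙)) = 36*(2/9 + 7/6) = 36*(25/18) = 50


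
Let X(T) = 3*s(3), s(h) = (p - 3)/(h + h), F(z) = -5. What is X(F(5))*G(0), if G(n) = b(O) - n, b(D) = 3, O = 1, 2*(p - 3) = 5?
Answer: 15/4 ≈ 3.7500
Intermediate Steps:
p = 11/2 (p = 3 + (½)*5 = 3 + 5/2 = 11/2 ≈ 5.5000)
s(h) = 5/(4*h) (s(h) = (11/2 - 3)/(h + h) = 5/(2*((2*h))) = 5*(1/(2*h))/2 = 5/(4*h))
G(n) = 3 - n
X(T) = 5/4 (X(T) = 3*((5/4)/3) = 3*((5/4)*(⅓)) = 3*(5/12) = 5/4)
X(F(5))*G(0) = 5*(3 - 1*0)/4 = 5*(3 + 0)/4 = (5/4)*3 = 15/4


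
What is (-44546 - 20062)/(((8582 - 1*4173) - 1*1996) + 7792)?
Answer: -64608/10205 ≈ -6.3310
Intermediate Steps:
(-44546 - 20062)/(((8582 - 1*4173) - 1*1996) + 7792) = -64608/(((8582 - 4173) - 1996) + 7792) = -64608/((4409 - 1996) + 7792) = -64608/(2413 + 7792) = -64608/10205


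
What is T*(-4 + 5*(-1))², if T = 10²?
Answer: 8100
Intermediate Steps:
T = 100
T*(-4 + 5*(-1))² = 100*(-4 + 5*(-1))² = 100*(-4 - 5)² = 100*(-9)² = 100*81 = 8100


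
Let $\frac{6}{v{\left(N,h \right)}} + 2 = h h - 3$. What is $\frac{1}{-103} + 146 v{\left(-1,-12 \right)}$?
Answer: $\frac{90089}{14317} \approx 6.2924$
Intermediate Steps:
$v{\left(N,h \right)} = \frac{6}{-5 + h^{2}}$ ($v{\left(N,h \right)} = \frac{6}{-2 + \left(h h - 3\right)} = \frac{6}{-2 + \left(h^{2} - 3\right)} = \frac{6}{-2 + \left(-3 + h^{2}\right)} = \frac{6}{-5 + h^{2}}$)
$\frac{1}{-103} + 146 v{\left(-1,-12 \right)} = \frac{1}{-103} + 146 \frac{6}{-5 + \left(-12\right)^{2}} = - \frac{1}{103} + 146 \frac{6}{-5 + 144} = - \frac{1}{103} + 146 \cdot \frac{6}{139} = - \frac{1}{103} + \frac{876}{139} = \frac{90089}{14317}$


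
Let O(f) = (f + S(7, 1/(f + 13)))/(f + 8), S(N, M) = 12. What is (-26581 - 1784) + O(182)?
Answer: -2694578/95 ≈ -28364.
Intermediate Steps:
O(f) = (12 + f)/(8 + f) (O(f) = (f + 12)/(f + 8) = (12 + f)/(8 + f))
(-26581 - 1784) + O(182) = (-26581 - 1784) + (12 + 182)/(8 + 182) = -28365 + 194/190 = -28365 + (1/190)*194 = -28365 + 97/95 = -2694578/95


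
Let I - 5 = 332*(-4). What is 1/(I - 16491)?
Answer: -1/17814 ≈ -5.6136e-5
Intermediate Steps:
I = -1323 (I = 5 + 332*(-4) = 5 - 1328 = -1323)
1/(I - 16491) = 1/(-1323 - 16491) = 1/(-17814) = -1/17814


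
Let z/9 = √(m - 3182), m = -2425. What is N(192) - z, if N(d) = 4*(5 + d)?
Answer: 788 - 27*I*√623 ≈ 788.0 - 673.92*I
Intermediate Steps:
N(d) = 20 + 4*d
z = 27*I*√623 (z = 9*√(-2425 - 3182) = 9*√(-5607) = 9*(3*I*√623) = 27*I*√623 ≈ 673.92*I)
N(192) - z = (20 + 4*192) - 27*I*√623 = (20 + 768) - 27*I*√623 = 788 - 27*I*√623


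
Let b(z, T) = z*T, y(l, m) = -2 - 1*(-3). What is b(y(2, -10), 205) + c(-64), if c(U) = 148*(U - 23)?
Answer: -12671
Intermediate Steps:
y(l, m) = 1 (y(l, m) = -2 + 3 = 1)
b(z, T) = T*z
c(U) = -3404 + 148*U (c(U) = 148*(-23 + U) = -3404 + 148*U)
b(y(2, -10), 205) + c(-64) = 205*1 + (-3404 + 148*(-64)) = 205 + (-3404 - 9472) = 205 - 12876 = -12671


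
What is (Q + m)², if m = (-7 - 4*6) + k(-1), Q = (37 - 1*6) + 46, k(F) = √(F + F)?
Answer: (46 + I*√2)² ≈ 2114.0 + 130.11*I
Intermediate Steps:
k(F) = √2*√F (k(F) = √(2*F) = √2*√F)
Q = 77 (Q = (37 - 6) + 46 = 31 + 46 = 77)
m = -31 + I*√2 (m = (-7 - 4*6) + √2*√(-1) = (-7 - 24) + √2*I = -31 + I*√2 ≈ -31.0 + 1.4142*I)
(Q + m)² = (77 + (-31 + I*√2))² = (46 + I*√2)²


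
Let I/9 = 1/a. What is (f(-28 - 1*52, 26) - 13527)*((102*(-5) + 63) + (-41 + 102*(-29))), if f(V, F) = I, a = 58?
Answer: 1351791711/29 ≈ 4.6614e+7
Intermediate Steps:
I = 9/58 ≈ 0.15517
f(V, F) = 9/58
(f(-28 - 1*52, 26) - 13527)*((102*(-5) + 63) + (-41 + 102*(-29))) = (9/58 - 13527)*((102*(-5) + 63) + (-41 + 102*(-29))) = -784557*((-510 + 63) + (-41 - 2958))/58 = -784557*(-447 - 2999)/58 = -784557/58*(-3446) = 1351791711/29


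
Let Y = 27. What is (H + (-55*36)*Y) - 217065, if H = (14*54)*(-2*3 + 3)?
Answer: -272793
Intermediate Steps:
H = -2268 (H = 756*(-6 + 3) = 756*(-3) = -2268)
(H + (-55*36)*Y) - 217065 = (-2268 - 55*36*27) - 217065 = (-2268 - 1980*27) - 217065 = (-2268 - 53460) - 217065 = -55728 - 217065 = -272793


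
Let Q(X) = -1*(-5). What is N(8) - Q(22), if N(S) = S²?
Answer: 59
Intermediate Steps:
Q(X) = 5
N(8) - Q(22) = 8² - 1*5 = 64 - 5 = 59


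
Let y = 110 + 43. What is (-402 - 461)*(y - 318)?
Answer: 142395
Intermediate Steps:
y = 153
(-402 - 461)*(y - 318) = (-402 - 461)*(153 - 318) = -863*(-165) = 142395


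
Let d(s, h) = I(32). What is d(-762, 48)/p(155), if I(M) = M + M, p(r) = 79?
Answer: 64/79 ≈ 0.81013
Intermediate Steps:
I(M) = 2*M
d(s, h) = 64 (d(s, h) = 2*32 = 64)
d(-762, 48)/p(155) = 64/79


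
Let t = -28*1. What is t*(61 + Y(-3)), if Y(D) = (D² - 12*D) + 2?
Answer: -3024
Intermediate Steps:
Y(D) = 2 + D² - 12*D
t = -28
t*(61 + Y(-3)) = -28*(61 + (2 + (-3)² - 12*(-3))) = -28*(61 + (2 + 9 + 36)) = -28*(61 + 47) = -28*108 = -3024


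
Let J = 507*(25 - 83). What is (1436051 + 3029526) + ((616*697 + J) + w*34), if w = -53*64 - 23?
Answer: 4749413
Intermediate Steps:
w = -3415 (w = -3392 - 23 = -3415)
J = -29406 (J = 507*(-58) = -29406)
(1436051 + 3029526) + ((616*697 + J) + w*34) = (1436051 + 3029526) + ((616*697 - 29406) - 3415*34) = 4465577 + ((429352 - 29406) - 116110) = 4465577 + (399946 - 116110) = 4465577 + 283836 = 4749413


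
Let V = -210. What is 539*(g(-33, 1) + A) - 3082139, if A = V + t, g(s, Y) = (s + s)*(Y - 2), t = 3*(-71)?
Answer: -3274562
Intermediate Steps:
t = -213
g(s, Y) = 2*s*(-2 + Y) (g(s, Y) = (2*s)*(-2 + Y) = 2*s*(-2 + Y))
A = -423 (A = -210 - 213 = -423)
539*(g(-33, 1) + A) - 3082139 = 539*(2*(-33)*(-2 + 1) - 423) - 3082139 = 539*(2*(-33)*(-1) - 423) - 3082139 = 539*(66 - 423) - 3082139 = 539*(-357) - 3082139 = -192423 - 3082139 = -3274562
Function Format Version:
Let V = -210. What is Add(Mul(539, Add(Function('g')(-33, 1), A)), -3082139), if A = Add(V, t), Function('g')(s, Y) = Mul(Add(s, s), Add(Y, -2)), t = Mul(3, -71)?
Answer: -3274562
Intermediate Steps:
t = -213
Function('g')(s, Y) = Mul(2, s, Add(-2, Y)) (Function('g')(s, Y) = Mul(Mul(2, s), Add(-2, Y)) = Mul(2, s, Add(-2, Y)))
A = -423 (A = Add(-210, -213) = -423)
Add(Mul(539, Add(Function('g')(-33, 1), A)), -3082139) = Add(Mul(539, Add(Mul(2, -33, Add(-2, 1)), -423)), -3082139) = Add(Mul(539, Add(Mul(2, -33, -1), -423)), -3082139) = Add(Mul(539, Add(66, -423)), -3082139) = Add(Mul(539, -357), -3082139) = Add(-192423, -3082139) = -3274562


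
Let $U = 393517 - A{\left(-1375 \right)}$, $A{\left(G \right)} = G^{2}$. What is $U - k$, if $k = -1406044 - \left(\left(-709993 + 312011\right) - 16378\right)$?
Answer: $-505424$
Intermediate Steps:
$k = -991684$ ($k = -1406044 - \left(-397982 - 16378\right) = -1406044 - -414360 = -1406044 + 414360 = -991684$)
$U = -1497108$ ($U = 393517 - \left(-1375\right)^{2} = 393517 - 1890625 = -1497108$)
$U - k = -1497108 - -991684 = -1497108 + 991684 = -505424$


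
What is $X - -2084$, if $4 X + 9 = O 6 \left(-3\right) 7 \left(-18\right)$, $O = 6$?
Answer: $\frac{21935}{4} \approx 5483.8$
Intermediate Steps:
$X = \frac{13599}{4}$ ($X = - \frac{9}{4} + \frac{6 \cdot 6 \left(-3\right) 7 \left(-18\right)}{4} = - \frac{9}{4} + \frac{36 \left(-3\right) 7 \left(-18\right)}{4} = - \frac{9}{4} + \frac{\left(-108\right) 7 \left(-18\right)}{4} = - \frac{9}{4} + \frac{\left(-756\right) \left(-18\right)}{4} = - \frac{9}{4} + \frac{1}{4} \cdot 13608 = - \frac{9}{4} + 3402 = \frac{13599}{4} \approx 3399.8$)
$X - -2084 = \frac{13599}{4} - -2084 = \frac{13599}{4} + 2084 = \frac{21935}{4}$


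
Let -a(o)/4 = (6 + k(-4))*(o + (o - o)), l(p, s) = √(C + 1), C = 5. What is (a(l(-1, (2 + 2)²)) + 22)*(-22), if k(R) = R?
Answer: -484 + 176*√6 ≈ -52.890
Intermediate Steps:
l(p, s) = √6 (l(p, s) = √(5 + 1) = √6)
a(o) = -8*o (a(o) = -4*(6 - 4)*(o + (o - o)) = -8*(o + 0) = -8*o)
(a(l(-1, (2 + 2)²)) + 22)*(-22) = (-8*√6 + 22)*(-22) = (22 - 8*√6)*(-22) = -484 + 176*√6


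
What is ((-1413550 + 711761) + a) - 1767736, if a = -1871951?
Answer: -4341476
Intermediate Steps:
((-1413550 + 711761) + a) - 1767736 = ((-1413550 + 711761) - 1871951) - 1767736 = (-701789 - 1871951) - 1767736 = -2573740 - 1767736 = -4341476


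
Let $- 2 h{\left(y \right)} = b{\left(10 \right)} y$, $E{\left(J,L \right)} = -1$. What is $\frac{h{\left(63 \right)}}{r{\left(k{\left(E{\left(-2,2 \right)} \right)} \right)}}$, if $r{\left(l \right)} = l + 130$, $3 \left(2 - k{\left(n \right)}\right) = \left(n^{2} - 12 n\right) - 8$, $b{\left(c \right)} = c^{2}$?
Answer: $- \frac{9450}{391} \approx -24.169$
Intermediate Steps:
$h{\left(y \right)} = - 50 y$ ($h{\left(y \right)} = - \frac{10^{2} y}{2} = - \frac{100 y}{2} = - 50 y$)
$k{\left(n \right)} = \frac{14}{3} + 4 n - \frac{n^{2}}{3}$ ($k{\left(n \right)} = 2 - \frac{\left(n^{2} - 12 n\right) - 8}{3} = 2 - \frac{-8 + n^{2} - 12 n}{3} = 2 + \left(\frac{8}{3} + 4 n - \frac{n^{2}}{3}\right) = \frac{14}{3} + 4 n - \frac{n^{2}}{3}$)
$r{\left(l \right)} = 130 + l$
$\frac{h{\left(63 \right)}}{r{\left(k{\left(E{\left(-2,2 \right)} \right)} \right)}} = \frac{\left(-50\right) 63}{130 + \left(\frac{14}{3} + 4 \left(-1\right) - \frac{\left(-1\right)^{2}}{3}\right)} = - \frac{3150}{130 - - \frac{1}{3}} = - \frac{3150}{130 + \frac{1}{3}} = - \frac{3150}{\frac{391}{3}} = \left(-3150\right) \frac{3}{391} = - \frac{9450}{391}$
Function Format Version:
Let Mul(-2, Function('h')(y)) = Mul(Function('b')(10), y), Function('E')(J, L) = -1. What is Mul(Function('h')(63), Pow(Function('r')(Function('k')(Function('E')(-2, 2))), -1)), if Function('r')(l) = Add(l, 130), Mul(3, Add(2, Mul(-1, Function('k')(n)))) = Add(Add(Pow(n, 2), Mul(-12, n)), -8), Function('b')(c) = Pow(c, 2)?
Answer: Rational(-9450, 391) ≈ -24.169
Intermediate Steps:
Function('h')(y) = Mul(-50, y) (Function('h')(y) = Mul(Rational(-1, 2), Mul(Pow(10, 2), y)) = Mul(Rational(-1, 2), Mul(100, y)) = Mul(-50, y))
Function('k')(n) = Add(Rational(14, 3), Mul(4, n), Mul(Rational(-1, 3), Pow(n, 2))) (Function('k')(n) = Add(2, Mul(Rational(-1, 3), Add(Add(Pow(n, 2), Mul(-12, n)), -8))) = Add(2, Mul(Rational(-1, 3), Add(-8, Pow(n, 2), Mul(-12, n)))) = Add(2, Add(Rational(8, 3), Mul(4, n), Mul(Rational(-1, 3), Pow(n, 2)))) = Add(Rational(14, 3), Mul(4, n), Mul(Rational(-1, 3), Pow(n, 2))))
Function('r')(l) = Add(130, l)
Mul(Function('h')(63), Pow(Function('r')(Function('k')(Function('E')(-2, 2))), -1)) = Mul(Mul(-50, 63), Pow(Add(130, Add(Rational(14, 3), Mul(4, -1), Mul(Rational(-1, 3), Pow(-1, 2)))), -1)) = Mul(-3150, Pow(Add(130, Add(Rational(14, 3), -4, Mul(Rational(-1, 3), 1))), -1)) = Mul(-3150, Pow(Add(130, Add(Rational(14, 3), -4, Rational(-1, 3))), -1)) = Mul(-3150, Pow(Add(130, Rational(1, 3)), -1)) = Mul(-3150, Pow(Rational(391, 3), -1)) = Mul(-3150, Rational(3, 391)) = Rational(-9450, 391)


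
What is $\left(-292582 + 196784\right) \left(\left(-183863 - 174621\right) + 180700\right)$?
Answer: $17031351632$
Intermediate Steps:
$\left(-292582 + 196784\right) \left(\left(-183863 - 174621\right) + 180700\right) = - 95798 \left(-358484 + 180700\right) = \left(-95798\right) \left(-177784\right) = 17031351632$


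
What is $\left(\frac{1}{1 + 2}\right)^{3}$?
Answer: $\frac{1}{27} \approx 0.037037$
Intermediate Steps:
$\left(\frac{1}{1 + 2}\right)^{3} = \left(\frac{1}{3}\right)^{3} = \frac{1}{27}$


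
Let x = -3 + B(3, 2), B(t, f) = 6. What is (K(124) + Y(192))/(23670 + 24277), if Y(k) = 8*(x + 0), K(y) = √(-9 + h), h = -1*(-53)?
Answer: 24/47947 + 2*√11/47947 ≈ 0.00063890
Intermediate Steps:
h = 53
K(y) = 2*√11 (K(y) = √(-9 + 53) = √44 = 2*√11)
x = 3 (x = -3 + 6 = 3)
Y(k) = 24 (Y(k) = 8*(3 + 0) = 8*3 = 24)
(K(124) + Y(192))/(23670 + 24277) = (2*√11 + 24)/(23670 + 24277) = (24 + 2*√11)/47947 = (24 + 2*√11)*(1/47947) = 24/47947 + 2*√11/47947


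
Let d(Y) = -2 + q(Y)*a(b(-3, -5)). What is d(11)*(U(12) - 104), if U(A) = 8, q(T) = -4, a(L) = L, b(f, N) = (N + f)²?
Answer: 24768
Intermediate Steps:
d(Y) = -258 (d(Y) = -2 - 4*(-5 - 3)² = -2 - 4*(-8)² = -2 - 4*64 = -2 - 256 = -258)
d(11)*(U(12) - 104) = -258*(8 - 104) = -258*(-96) = 24768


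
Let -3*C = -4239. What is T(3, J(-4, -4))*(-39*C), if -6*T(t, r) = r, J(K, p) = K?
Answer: -36738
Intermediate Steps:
C = 1413 (C = -⅓*(-4239) = 1413)
T(t, r) = -r/6
T(3, J(-4, -4))*(-39*C) = (-⅙*(-4))*(-39*1413) = (⅔)*(-55107) = -36738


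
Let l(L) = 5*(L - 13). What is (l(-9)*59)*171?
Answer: -1109790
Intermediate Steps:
l(L) = -65 + 5*L (l(L) = 5*(-13 + L) = -65 + 5*L)
(l(-9)*59)*171 = ((-65 + 5*(-9))*59)*171 = ((-65 - 45)*59)*171 = -110*59*171 = -6490*171 = -1109790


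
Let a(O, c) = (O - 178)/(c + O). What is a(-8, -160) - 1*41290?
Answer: -1156089/28 ≈ -41289.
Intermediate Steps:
a(O, c) = (-178 + O)/(O + c)
a(-8, -160) - 1*41290 = (-178 - 8)/(-8 - 160) - 1*41290 = -186/(-168) - 41290 = -1/168*(-186) - 41290 = 31/28 - 41290 = -1156089/28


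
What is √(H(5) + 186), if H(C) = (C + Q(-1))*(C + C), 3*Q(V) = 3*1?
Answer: √246 ≈ 15.684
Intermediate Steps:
Q(V) = 1 (Q(V) = (3*1)/3 = (⅓)*3 = 1)
H(C) = 2*C*(1 + C) (H(C) = (C + 1)*(C + C) = (1 + C)*(2*C) = 2*C*(1 + C))
√(H(5) + 186) = √(2*5*(1 + 5) + 186) = √(2*5*6 + 186) = √(60 + 186) = √246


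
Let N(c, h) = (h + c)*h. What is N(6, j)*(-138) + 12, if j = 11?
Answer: -25794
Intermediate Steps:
N(c, h) = h*(c + h) (N(c, h) = (c + h)*h = h*(c + h))
N(6, j)*(-138) + 12 = (11*(6 + 11))*(-138) + 12 = (11*17)*(-138) + 12 = 187*(-138) + 12 = -25806 + 12 = -25794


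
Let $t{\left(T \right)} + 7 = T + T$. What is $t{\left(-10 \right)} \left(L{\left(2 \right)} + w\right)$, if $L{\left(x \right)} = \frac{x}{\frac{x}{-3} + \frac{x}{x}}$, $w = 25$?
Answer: $-837$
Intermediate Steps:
$t{\left(T \right)} = -7 + 2 T$ ($t{\left(T \right)} = -7 + \left(T + T\right) = -7 + 2 T$)
$L{\left(x \right)} = \frac{x}{1 - \frac{x}{3}}$ ($L{\left(x \right)} = \frac{x}{x \left(- \frac{1}{3}\right) + 1} = \frac{x}{- \frac{x}{3} + 1} = \frac{x}{1 - \frac{x}{3}}$)
$t{\left(-10 \right)} \left(L{\left(2 \right)} + w\right) = \left(-7 + 2 \left(-10\right)\right) \left(\left(-3\right) 2 \frac{1}{-3 + 2} + 25\right) = \left(-7 - 20\right) \left(\left(-3\right) 2 \frac{1}{-1} + 25\right) = - 27 \left(\left(-3\right) 2 \left(-1\right) + 25\right) = - 27 \left(6 + 25\right) = \left(-27\right) 31 = -837$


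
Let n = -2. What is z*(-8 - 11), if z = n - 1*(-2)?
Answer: 0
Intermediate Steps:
z = 0 (z = -2 - 1*(-2) = -2 + 2 = 0)
z*(-8 - 11) = 0*(-8 - 11) = 0*(-19) = 0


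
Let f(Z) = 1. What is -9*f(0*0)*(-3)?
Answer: 27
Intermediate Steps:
-9*f(0*0)*(-3) = -9*1*(-3) = -9*(-3) = 27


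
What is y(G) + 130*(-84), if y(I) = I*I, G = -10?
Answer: -10820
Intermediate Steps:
y(I) = I²
y(G) + 130*(-84) = (-10)² + 130*(-84) = 100 - 10920 = -10820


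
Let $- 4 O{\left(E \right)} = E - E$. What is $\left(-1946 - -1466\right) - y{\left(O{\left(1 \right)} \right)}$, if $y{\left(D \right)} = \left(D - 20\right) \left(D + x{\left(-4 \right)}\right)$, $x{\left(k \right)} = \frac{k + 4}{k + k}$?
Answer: $-480$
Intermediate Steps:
$O{\left(E \right)} = 0$ ($O{\left(E \right)} = - \frac{E - E}{4} = \left(- \frac{1}{4}\right) 0 = 0$)
$x{\left(k \right)} = \frac{4 + k}{2 k}$
$y{\left(D \right)} = D \left(-20 + D\right)$ ($y{\left(D \right)} = \left(D - 20\right) \left(D + \frac{4 - 4}{2 \left(-4\right)}\right) = \left(-20 + D\right) \left(D + \frac{1}{2} \left(- \frac{1}{4}\right) 0\right) = \left(-20 + D\right) \left(D + 0\right) = \left(-20 + D\right) D = D \left(-20 + D\right)$)
$\left(-1946 - -1466\right) - y{\left(O{\left(1 \right)} \right)} = \left(-1946 - -1466\right) - 0 \left(-20 + 0\right) = \left(-1946 + 1466\right) - 0 \left(-20\right) = -480 - 0 = -480 + 0 = -480$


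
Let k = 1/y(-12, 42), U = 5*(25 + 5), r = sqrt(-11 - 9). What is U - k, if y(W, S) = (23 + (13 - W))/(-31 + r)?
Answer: 7231/48 - I*sqrt(5)/24 ≈ 150.65 - 0.093169*I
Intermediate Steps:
r = 2*I*sqrt(5) (r = sqrt(-20) = 2*I*sqrt(5) ≈ 4.4721*I)
y(W, S) = (36 - W)/(-31 + 2*I*sqrt(5)) (y(W, S) = (23 + (13 - W))/(-31 + 2*I*sqrt(5)) = (36 - W)/(-31 + 2*I*sqrt(5)))
U = 150 (U = 5*30 = 150)
k = -31/48 + I*sqrt(5)/24 (k = 1/((-36 - 12)/(31 - 2*I*sqrt(5))) = 1/(-48/(31 - 2*I*sqrt(5))) = -31/48 + I*sqrt(5)/24 ≈ -0.64583 + 0.093169*I)
U - k = 150 - (-31/48 + I*sqrt(5)/24) = 150 + (31/48 - I*sqrt(5)/24) = 7231/48 - I*sqrt(5)/24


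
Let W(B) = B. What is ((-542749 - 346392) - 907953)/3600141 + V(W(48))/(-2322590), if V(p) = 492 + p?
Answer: -417585662960/836165148519 ≈ -0.49941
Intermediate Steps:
((-542749 - 346392) - 907953)/3600141 + V(W(48))/(-2322590) = ((-542749 - 346392) - 907953)/3600141 + (492 + 48)/(-2322590) = (-889141 - 907953)*(1/3600141) + 540*(-1/2322590) = -1797094*1/3600141 - 54/232259 = -1797094/3600141 - 54/232259 = -417585662960/836165148519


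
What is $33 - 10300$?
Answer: $-10267$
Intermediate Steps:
$33 - 10300 = -10267$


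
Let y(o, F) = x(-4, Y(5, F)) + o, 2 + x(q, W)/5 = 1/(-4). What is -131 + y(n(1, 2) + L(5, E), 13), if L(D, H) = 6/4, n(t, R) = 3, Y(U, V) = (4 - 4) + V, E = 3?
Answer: -551/4 ≈ -137.75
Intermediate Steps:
Y(U, V) = V (Y(U, V) = 0 + V = V)
L(D, H) = 3/2 (L(D, H) = 6*(1/4) = 3/2)
x(q, W) = -45/4 (x(q, W) = -10 + 5/(-4) = -10 + 5*(-1/4) = -10 - 5/4 = -45/4)
y(o, F) = -45/4 + o
-131 + y(n(1, 2) + L(5, E), 13) = -131 + (-45/4 + (3 + 3/2)) = -131 + (-45/4 + 9/2) = -131 - 27/4 = -551/4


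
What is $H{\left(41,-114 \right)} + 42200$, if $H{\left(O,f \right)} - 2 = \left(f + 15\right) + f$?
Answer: $41989$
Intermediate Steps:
$H{\left(O,f \right)} = 17 + 2 f$ ($H{\left(O,f \right)} = 2 + \left(\left(f + 15\right) + f\right) = 2 + \left(\left(15 + f\right) + f\right) = 2 + \left(15 + 2 f\right) = 17 + 2 f$)
$H{\left(41,-114 \right)} + 42200 = \left(17 + 2 \left(-114\right)\right) + 42200 = \left(17 - 228\right) + 42200 = -211 + 42200 = 41989$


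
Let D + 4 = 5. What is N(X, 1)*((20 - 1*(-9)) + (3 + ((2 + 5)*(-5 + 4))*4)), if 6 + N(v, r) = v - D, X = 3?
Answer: -16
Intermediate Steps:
D = 1 (D = -4 + 5 = 1)
N(v, r) = -7 + v (N(v, r) = -6 + (v - 1*1) = -6 + (v - 1) = -6 + (-1 + v) = -7 + v)
N(X, 1)*((20 - 1*(-9)) + (3 + ((2 + 5)*(-5 + 4))*4)) = (-7 + 3)*((20 - 1*(-9)) + (3 + ((2 + 5)*(-5 + 4))*4)) = -4*((20 + 9) + (3 + (7*(-1))*4)) = -4*(29 + (3 - 7*4)) = -4*(29 + (3 - 28)) = -4*(29 - 25) = -4*4 = -16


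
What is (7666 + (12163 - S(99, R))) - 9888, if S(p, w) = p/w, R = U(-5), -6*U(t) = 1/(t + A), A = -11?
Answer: 437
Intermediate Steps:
U(t) = -1/(6*(-11 + t)) (U(t) = -1/(6*(t - 11)) = -1/(6*(-11 + t)))
R = 1/96 (R = -1/(-66 + 6*(-5)) = -1/(-66 - 30) = -1/(-96) = -1*(-1/96) = 1/96 ≈ 0.010417)
(7666 + (12163 - S(99, R))) - 9888 = (7666 + (12163 - 99/1/96)) - 9888 = (7666 + (12163 - 99*96)) - 9888 = (7666 + (12163 - 1*9504)) - 9888 = (7666 + (12163 - 9504)) - 9888 = (7666 + 2659) - 9888 = 10325 - 9888 = 437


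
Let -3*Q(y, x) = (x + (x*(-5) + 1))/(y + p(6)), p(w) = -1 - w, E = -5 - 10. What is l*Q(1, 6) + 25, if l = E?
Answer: 265/6 ≈ 44.167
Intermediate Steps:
E = -15
l = -15
Q(y, x) = -(1 - 4*x)/(3*(-7 + y)) (Q(y, x) = -(x + (x*(-5) + 1))/(3*(y + (-1 - 1*6))) = -(x + (-5*x + 1))/(3*(y + (-1 - 6))) = -(x + (1 - 5*x))/(3*(y - 7)) = -(1 - 4*x)/(3*(-7 + y)))
l*Q(1, 6) + 25 = -5*(-1 + 4*6)/(-7 + 1) + 25 = -5*(-1 + 24)/(-6) + 25 = -5*(-1)*23/6 + 25 = -15*(-23/18) + 25 = 115/6 + 25 = 265/6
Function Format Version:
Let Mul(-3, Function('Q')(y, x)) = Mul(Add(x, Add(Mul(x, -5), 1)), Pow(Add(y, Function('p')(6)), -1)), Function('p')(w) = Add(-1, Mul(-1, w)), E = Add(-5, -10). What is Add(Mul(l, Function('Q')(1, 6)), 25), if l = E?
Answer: Rational(265, 6) ≈ 44.167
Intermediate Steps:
E = -15
l = -15
Function('Q')(y, x) = Mul(Rational(-1, 3), Pow(Add(-7, y), -1), Add(1, Mul(-4, x))) (Function('Q')(y, x) = Mul(Rational(-1, 3), Mul(Add(x, Add(Mul(x, -5), 1)), Pow(Add(y, Add(-1, Mul(-1, 6))), -1))) = Mul(Rational(-1, 3), Mul(Add(x, Add(Mul(-5, x), 1)), Pow(Add(y, Add(-1, -6)), -1))) = Mul(Rational(-1, 3), Mul(Add(x, Add(1, Mul(-5, x))), Pow(Add(y, -7), -1))) = Mul(Rational(-1, 3), Mul(Add(1, Mul(-4, x)), Pow(Add(-7, y), -1))) = Mul(Rational(-1, 3), Mul(Pow(Add(-7, y), -1), Add(1, Mul(-4, x)))) = Mul(Rational(-1, 3), Pow(Add(-7, y), -1), Add(1, Mul(-4, x))))
Add(Mul(l, Function('Q')(1, 6)), 25) = Add(Mul(-15, Mul(Rational(1, 3), Pow(Add(-7, 1), -1), Add(-1, Mul(4, 6)))), 25) = Add(Mul(-15, Mul(Rational(1, 3), Pow(-6, -1), Add(-1, 24))), 25) = Add(Mul(-15, Mul(Rational(1, 3), Rational(-1, 6), 23)), 25) = Add(Mul(-15, Rational(-23, 18)), 25) = Add(Rational(115, 6), 25) = Rational(265, 6)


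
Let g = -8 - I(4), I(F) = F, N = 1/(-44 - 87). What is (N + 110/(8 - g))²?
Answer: 2070721/68644 ≈ 30.166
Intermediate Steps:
N = -1/131 (N = 1/(-131) = -1/131 ≈ -0.0076336)
g = -12 (g = -8 - 1*4 = -8 - 4 = -12)
(N + 110/(8 - g))² = (-1/131 + 110/(8 - 1*(-12)))² = (-1/131 + 110/(8 + 12))² = (-1/131 + 110/20)² = (-1/131 + 110*(1/20))² = (-1/131 + 11/2)² = (1439/262)² = 2070721/68644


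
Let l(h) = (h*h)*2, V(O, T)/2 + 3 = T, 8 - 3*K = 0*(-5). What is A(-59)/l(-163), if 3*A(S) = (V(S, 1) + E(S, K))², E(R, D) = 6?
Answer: 2/79707 ≈ 2.5092e-5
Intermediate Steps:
K = 8/3 (K = 8/3 - 0*(-5) = 8/3 - ⅓*0 = 8/3 + 0 = 8/3 ≈ 2.6667)
V(O, T) = -6 + 2*T
l(h) = 2*h² (l(h) = h²*2 = 2*h²)
A(S) = 4/3 (A(S) = ((-6 + 2*1) + 6)²/3 = ((-6 + 2) + 6)²/3 = (-4 + 6)²/3 = (⅓)*2² = (⅓)*4 = 4/3)
A(-59)/l(-163) = 4/(3*((2*(-163)²))) = 4/(3*((2*26569))) = (4/3)/53138 = (4/3)*(1/53138) = 2/79707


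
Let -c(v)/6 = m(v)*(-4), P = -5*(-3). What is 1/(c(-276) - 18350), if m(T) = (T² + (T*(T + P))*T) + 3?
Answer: -1/475356518 ≈ -2.1037e-9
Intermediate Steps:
P = 15
m(T) = 3 + T² + T²*(15 + T) (m(T) = (T² + (T*(T + 15))*T) + 3 = (T² + (T*(15 + T))*T) + 3 = (T² + T²*(15 + T)) + 3 = 3 + T² + T²*(15 + T))
c(v) = 72 + 24*v³ + 384*v² (c(v) = -6*(3 + v³ + 16*v²)*(-4) = -6*(-12 - 64*v² - 4*v³) = 72 + 24*v³ + 384*v²)
1/(c(-276) - 18350) = 1/((72 + 24*(-276)³ + 384*(-276)²) - 18350) = 1/((72 + 24*(-21024576) + 384*76176) - 18350) = 1/((72 - 504589824 + 29251584) - 18350) = 1/(-475338168 - 18350) = 1/(-475356518) = -1/475356518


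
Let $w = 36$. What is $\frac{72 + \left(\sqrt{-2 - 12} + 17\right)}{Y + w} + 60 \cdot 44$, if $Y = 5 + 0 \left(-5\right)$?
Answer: $\frac{108329}{41} + \frac{i \sqrt{14}}{41} \approx 2642.2 + 0.09126 i$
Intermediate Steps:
$Y = 5$ ($Y = 5 + 0 = 5$)
$\frac{72 + \left(\sqrt{-2 - 12} + 17\right)}{Y + w} + 60 \cdot 44 = \frac{72 + \left(\sqrt{-2 - 12} + 17\right)}{5 + 36} + 60 \cdot 44 = \frac{72 + \left(\sqrt{-14} + 17\right)}{41} + 2640 = \left(72 + \left(i \sqrt{14} + 17\right)\right) \frac{1}{41} + 2640 = \left(72 + \left(17 + i \sqrt{14}\right)\right) \frac{1}{41} + 2640 = \left(89 + i \sqrt{14}\right) \frac{1}{41} + 2640 = \left(\frac{89}{41} + \frac{i \sqrt{14}}{41}\right) + 2640 = \frac{108329}{41} + \frac{i \sqrt{14}}{41}$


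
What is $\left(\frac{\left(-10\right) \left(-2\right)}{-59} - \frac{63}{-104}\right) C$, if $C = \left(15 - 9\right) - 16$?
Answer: $- \frac{8185}{3068} \approx -2.6679$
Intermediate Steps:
$C = -10$ ($C = 6 - 16 = -10$)
$\left(\frac{\left(-10\right) \left(-2\right)}{-59} - \frac{63}{-104}\right) C = \left(\frac{\left(-10\right) \left(-2\right)}{-59} - \frac{63}{-104}\right) \left(-10\right) = \left(20 \left(- \frac{1}{59}\right) - - \frac{63}{104}\right) \left(-10\right) = \left(- \frac{20}{59} + \frac{63}{104}\right) \left(-10\right) = \frac{1637}{6136} \left(-10\right) = - \frac{8185}{3068}$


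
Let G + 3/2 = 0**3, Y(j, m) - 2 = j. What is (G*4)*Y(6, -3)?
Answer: -48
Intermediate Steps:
Y(j, m) = 2 + j
G = -3/2 (G = -3/2 + 0**3 = -3/2 + 0 = -3/2 ≈ -1.5000)
(G*4)*Y(6, -3) = (-3/2*4)*(2 + 6) = -6*8 = -48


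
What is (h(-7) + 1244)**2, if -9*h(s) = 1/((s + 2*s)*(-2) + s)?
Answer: 153553475881/99225 ≈ 1.5475e+6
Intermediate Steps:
h(s) = 1/(45*s) (h(s) = -1/(9*((s + 2*s)*(-2) + s)) = -1/(9*((3*s)*(-2) + s)) = -1/(9*(-6*s + s)) = -(-1/(5*s))/9 = -(-1)/(45*s) = 1/(45*s))
(h(-7) + 1244)**2 = ((1/45)/(-7) + 1244)**2 = ((1/45)*(-1/7) + 1244)**2 = (-1/315 + 1244)**2 = (391859/315)**2 = 153553475881/99225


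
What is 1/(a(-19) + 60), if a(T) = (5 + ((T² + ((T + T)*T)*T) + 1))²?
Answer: 1/178249261 ≈ 5.6101e-9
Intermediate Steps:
a(T) = (6 + T² + 2*T³)² (a(T) = (5 + ((T² + ((2*T)*T)*T) + 1))² = (5 + ((T² + (2*T²)*T) + 1))² = (5 + ((T² + 2*T³) + 1))² = (5 + (1 + T² + 2*T³))² = (6 + T² + 2*T³)²)
1/(a(-19) + 60) = 1/((6 + (-19)² + 2*(-19)³)² + 60) = 1/((6 + 361 + 2*(-6859))² + 60) = 1/((6 + 361 - 13718)² + 60) = 1/((-13351)² + 60) = 1/(178249201 + 60) = 1/178249261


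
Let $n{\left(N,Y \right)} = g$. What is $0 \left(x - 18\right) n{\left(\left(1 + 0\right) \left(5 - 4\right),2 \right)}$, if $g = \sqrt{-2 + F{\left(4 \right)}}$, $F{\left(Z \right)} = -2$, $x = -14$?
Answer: $0$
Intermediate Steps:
$g = 2 i$ ($g = \sqrt{-2 - 2} = \sqrt{-4} = 2 i \approx 2.0 i$)
$n{\left(N,Y \right)} = 2 i$
$0 \left(x - 18\right) n{\left(\left(1 + 0\right) \left(5 - 4\right),2 \right)} = 0 \left(-14 - 18\right) 2 i = 0 \left(-32\right) 2 i = 0 \cdot 2 i = 0$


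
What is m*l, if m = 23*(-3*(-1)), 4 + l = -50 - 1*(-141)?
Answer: 6003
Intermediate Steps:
l = 87 (l = -4 + (-50 - 1*(-141)) = -4 + (-50 + 141) = -4 + 91 = 87)
m = 69 (m = 23*3 = 69)
m*l = 69*87 = 6003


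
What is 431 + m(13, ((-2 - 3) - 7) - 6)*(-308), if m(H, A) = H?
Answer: -3573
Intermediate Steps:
431 + m(13, ((-2 - 3) - 7) - 6)*(-308) = 431 + 13*(-308) = 431 - 4004 = -3573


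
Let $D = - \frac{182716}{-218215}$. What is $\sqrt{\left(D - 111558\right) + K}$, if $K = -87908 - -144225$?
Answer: $\frac{i \sqrt{2630414257483285}}{218215} \approx 235.03 i$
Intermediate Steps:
$D = \frac{182716}{218215}$ ($D = \left(-182716\right) \left(- \frac{1}{218215}\right) = \frac{182716}{218215} \approx 0.83732$)
$K = 56317$ ($K = -87908 + 144225 = 56317$)
$\sqrt{\left(D - 111558\right) + K} = \sqrt{\left(\frac{182716}{218215} - 111558\right) + 56317} = \sqrt{- \frac{24343446254}{218215} + 56317} = \sqrt{- \frac{12054232099}{218215}} = \frac{i \sqrt{2630414257483285}}{218215}$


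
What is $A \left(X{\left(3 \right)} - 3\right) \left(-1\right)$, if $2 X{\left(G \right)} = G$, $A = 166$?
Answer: $249$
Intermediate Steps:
$X{\left(G \right)} = \frac{G}{2}$
$A \left(X{\left(3 \right)} - 3\right) \left(-1\right) = 166 \left(\frac{1}{2} \cdot 3 - 3\right) \left(-1\right) = 166 \left(\frac{3}{2} - 3\right) \left(-1\right) = 166 \left(\left(- \frac{3}{2}\right) \left(-1\right)\right) = 166 \cdot \frac{3}{2} = 249$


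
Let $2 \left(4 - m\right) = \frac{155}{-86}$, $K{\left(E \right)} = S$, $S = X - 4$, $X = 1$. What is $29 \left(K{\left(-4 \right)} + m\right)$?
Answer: $\frac{9483}{172} \approx 55.134$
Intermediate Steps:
$S = -3$ ($S = 1 - 4 = -3$)
$K{\left(E \right)} = -3$
$m = \frac{843}{172}$ ($m = 4 - \frac{155 \frac{1}{-86}}{2} = 4 - \frac{155 \left(- \frac{1}{86}\right)}{2} = 4 - - \frac{155}{172} = 4 + \frac{155}{172} = \frac{843}{172} \approx 4.9012$)
$29 \left(K{\left(-4 \right)} + m\right) = 29 \left(-3 + \frac{843}{172}\right) = 29 \cdot \frac{327}{172} = \frac{9483}{172}$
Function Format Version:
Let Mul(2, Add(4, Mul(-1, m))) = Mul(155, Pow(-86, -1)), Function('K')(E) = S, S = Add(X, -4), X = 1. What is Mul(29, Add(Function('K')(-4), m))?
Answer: Rational(9483, 172) ≈ 55.134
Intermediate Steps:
S = -3 (S = Add(1, -4) = -3)
Function('K')(E) = -3
m = Rational(843, 172) (m = Add(4, Mul(Rational(-1, 2), Mul(155, Pow(-86, -1)))) = Add(4, Mul(Rational(-1, 2), Mul(155, Rational(-1, 86)))) = Add(4, Mul(Rational(-1, 2), Rational(-155, 86))) = Add(4, Rational(155, 172)) = Rational(843, 172) ≈ 4.9012)
Mul(29, Add(Function('K')(-4), m)) = Mul(29, Add(-3, Rational(843, 172))) = Mul(29, Rational(327, 172)) = Rational(9483, 172)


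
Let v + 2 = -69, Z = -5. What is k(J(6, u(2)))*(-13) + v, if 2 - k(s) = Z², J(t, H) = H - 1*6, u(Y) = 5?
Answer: 228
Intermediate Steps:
J(t, H) = -6 + H (J(t, H) = H - 6 = -6 + H)
k(s) = -23 (k(s) = 2 - 1*(-5)² = 2 - 1*25 = 2 - 25 = -23)
v = -71 (v = -2 - 69 = -71)
k(J(6, u(2)))*(-13) + v = -23*(-13) - 71 = 299 - 71 = 228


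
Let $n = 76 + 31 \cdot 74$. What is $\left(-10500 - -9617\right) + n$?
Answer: $1487$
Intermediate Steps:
$n = 2370$ ($n = 76 + 2294 = 2370$)
$\left(-10500 - -9617\right) + n = \left(-10500 - -9617\right) + 2370 = \left(-10500 + 9617\right) + 2370 = -883 + 2370 = 1487$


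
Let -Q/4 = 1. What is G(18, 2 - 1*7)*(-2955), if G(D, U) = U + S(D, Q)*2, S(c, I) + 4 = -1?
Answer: 44325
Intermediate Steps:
Q = -4 (Q = -4*1 = -4)
S(c, I) = -5 (S(c, I) = -4 - 1 = -5)
G(D, U) = -10 + U (G(D, U) = U - 5*2 = U - 10 = -10 + U)
G(18, 2 - 1*7)*(-2955) = (-10 + (2 - 1*7))*(-2955) = (-10 + (2 - 7))*(-2955) = (-10 - 5)*(-2955) = -15*(-2955) = 44325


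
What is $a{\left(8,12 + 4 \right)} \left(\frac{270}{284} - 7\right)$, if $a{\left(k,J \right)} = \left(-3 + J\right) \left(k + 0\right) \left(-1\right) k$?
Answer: $\frac{357344}{71} \approx 5033.0$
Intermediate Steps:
$a{\left(k,J \right)} = - k^{2} \left(-3 + J\right)$ ($a{\left(k,J \right)} = \left(-3 + J\right) k \left(-1\right) k = k \left(-3 + J\right) \left(-1\right) k = - k \left(-3 + J\right) k = - k^{2} \left(-3 + J\right)$)
$a{\left(8,12 + 4 \right)} \left(\frac{270}{284} - 7\right) = 8^{2} \left(3 - \left(12 + 4\right)\right) \left(\frac{270}{284} - 7\right) = 64 \left(3 - 16\right) \left(270 \cdot \frac{1}{284} - 7\right) = 64 \left(3 - 16\right) \left(\frac{135}{142} - 7\right) = 64 \left(-13\right) \left(- \frac{859}{142}\right) = \left(-832\right) \left(- \frac{859}{142}\right) = \frac{357344}{71}$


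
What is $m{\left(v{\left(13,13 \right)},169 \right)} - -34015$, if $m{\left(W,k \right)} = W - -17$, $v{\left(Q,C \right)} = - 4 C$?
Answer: $33980$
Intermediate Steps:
$m{\left(W,k \right)} = 17 + W$ ($m{\left(W,k \right)} = W + 17 = 17 + W$)
$m{\left(v{\left(13,13 \right)},169 \right)} - -34015 = \left(17 - 52\right) - -34015 = \left(17 - 52\right) + 34015 = -35 + 34015 = 33980$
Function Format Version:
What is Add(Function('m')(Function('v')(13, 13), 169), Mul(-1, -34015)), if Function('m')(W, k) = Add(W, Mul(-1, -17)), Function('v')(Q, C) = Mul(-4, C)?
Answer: 33980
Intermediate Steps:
Function('m')(W, k) = Add(17, W) (Function('m')(W, k) = Add(W, 17) = Add(17, W))
Add(Function('m')(Function('v')(13, 13), 169), Mul(-1, -34015)) = Add(Add(17, Mul(-4, 13)), Mul(-1, -34015)) = Add(Add(17, -52), 34015) = Add(-35, 34015) = 33980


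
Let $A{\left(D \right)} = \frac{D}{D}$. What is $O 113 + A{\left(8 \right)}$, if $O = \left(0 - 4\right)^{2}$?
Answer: $1809$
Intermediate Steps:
$O = 16$ ($O = \left(-4\right)^{2} = 16$)
$A{\left(D \right)} = 1$
$O 113 + A{\left(8 \right)} = 16 \cdot 113 + 1 = 1808 + 1 = 1809$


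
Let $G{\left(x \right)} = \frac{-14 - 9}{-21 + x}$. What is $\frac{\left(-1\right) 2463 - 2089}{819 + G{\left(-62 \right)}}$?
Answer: $- \frac{47227}{8500} \approx -5.5561$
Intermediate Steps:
$G{\left(x \right)} = - \frac{23}{-21 + x}$
$\frac{\left(-1\right) 2463 - 2089}{819 + G{\left(-62 \right)}} = \frac{\left(-1\right) 2463 - 2089}{819 - \frac{23}{-21 - 62}} = \frac{-2463 - 2089}{819 - \frac{23}{-83}} = - \frac{4552}{819 - - \frac{23}{83}} = - \frac{4552}{819 + \frac{23}{83}} = - \frac{4552}{\frac{68000}{83}} = \left(-4552\right) \frac{83}{68000} = - \frac{47227}{8500}$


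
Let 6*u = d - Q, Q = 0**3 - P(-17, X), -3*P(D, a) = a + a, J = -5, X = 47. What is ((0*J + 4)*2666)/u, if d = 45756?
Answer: 95976/68587 ≈ 1.3993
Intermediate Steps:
P(D, a) = -2*a/3 (P(D, a) = -(a + a)/3 = -2*a/3)
Q = 94/3 (Q = 0**3 - (-2)*47/3 = 0 - 1*(-94/3) = 0 + 94/3 = 94/3 ≈ 31.333)
u = 68587/9 (u = (45756 - 1*94/3)/6 = (45756 - 94/3)/6 = (1/6)*(137174/3) = 68587/9 ≈ 7620.8)
((0*J + 4)*2666)/u = ((0*(-5) + 4)*2666)/(68587/9) = ((0 + 4)*2666)*(9/68587) = (4*2666)*(9/68587) = 10664*(9/68587) = 95976/68587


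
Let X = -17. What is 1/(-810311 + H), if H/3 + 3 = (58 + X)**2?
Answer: -1/805277 ≈ -1.2418e-6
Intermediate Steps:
H = 5034 (H = -9 + 3*(58 - 17)**2 = -9 + 3*41**2 = -9 + 3*1681 = -9 + 5043 = 5034)
1/(-810311 + H) = 1/(-810311 + 5034) = 1/(-805277) = -1/805277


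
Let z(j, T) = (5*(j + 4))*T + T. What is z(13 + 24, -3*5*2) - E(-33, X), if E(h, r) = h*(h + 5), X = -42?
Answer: -7104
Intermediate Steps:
E(h, r) = h*(5 + h)
z(j, T) = T + T*(20 + 5*j) (z(j, T) = (5*(4 + j))*T + T = (20 + 5*j)*T + T = T*(20 + 5*j) + T = T + T*(20 + 5*j))
z(13 + 24, -3*5*2) - E(-33, X) = (-3*5*2)*(21 + 5*(13 + 24)) - (-33)*(5 - 33) = (-15*2)*(21 + 5*37) - (-33)*(-28) = -30*(21 + 185) - 1*924 = -30*206 - 924 = -6180 - 924 = -7104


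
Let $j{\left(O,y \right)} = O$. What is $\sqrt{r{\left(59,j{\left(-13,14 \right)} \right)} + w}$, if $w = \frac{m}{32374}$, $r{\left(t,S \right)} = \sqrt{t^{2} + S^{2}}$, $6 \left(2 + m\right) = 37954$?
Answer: $\frac{\sqrt{1842501462 + 47163414420 \sqrt{146}}}{97122} \approx 7.7853$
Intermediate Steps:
$m = \frac{18971}{3}$ ($m = -2 + \frac{1}{6} \cdot 37954 = -2 + \frac{18977}{3} = \frac{18971}{3} \approx 6323.7$)
$r{\left(t,S \right)} = \sqrt{S^{2} + t^{2}}$
$w = \frac{18971}{97122}$ ($w = \frac{18971}{3 \cdot 32374} = \frac{18971}{3} \cdot \frac{1}{32374} = \frac{18971}{97122} \approx 0.19533$)
$\sqrt{r{\left(59,j{\left(-13,14 \right)} \right)} + w} = \sqrt{\sqrt{\left(-13\right)^{2} + 59^{2}} + \frac{18971}{97122}} = \sqrt{\sqrt{169 + 3481} + \frac{18971}{97122}} = \sqrt{\sqrt{3650} + \frac{18971}{97122}} = \sqrt{5 \sqrt{146} + \frac{18971}{97122}} = \sqrt{\frac{18971}{97122} + 5 \sqrt{146}}$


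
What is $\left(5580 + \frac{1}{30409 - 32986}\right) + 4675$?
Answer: $\frac{26427134}{2577} \approx 10255.0$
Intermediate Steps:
$\left(5580 + \frac{1}{30409 - 32986}\right) + 4675 = \left(5580 + \frac{1}{-2577}\right) + 4675 = \left(5580 - \frac{1}{2577}\right) + 4675 = \frac{14379659}{2577} + 4675 = \frac{26427134}{2577}$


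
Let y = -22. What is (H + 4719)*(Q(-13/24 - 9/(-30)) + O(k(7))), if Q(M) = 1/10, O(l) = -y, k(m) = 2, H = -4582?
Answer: 30277/10 ≈ 3027.7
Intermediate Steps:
O(l) = 22 (O(l) = -1*(-22) = 22)
Q(M) = ⅒
(H + 4719)*(Q(-13/24 - 9/(-30)) + O(k(7))) = (-4582 + 4719)*(⅒ + 22) = 137*(221/10) = 30277/10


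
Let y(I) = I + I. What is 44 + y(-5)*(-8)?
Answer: 124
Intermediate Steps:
y(I) = 2*I
44 + y(-5)*(-8) = 44 + (2*(-5))*(-8) = 44 - 10*(-8) = 44 + 80 = 124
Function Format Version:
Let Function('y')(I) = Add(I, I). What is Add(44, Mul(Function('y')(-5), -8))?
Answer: 124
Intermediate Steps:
Function('y')(I) = Mul(2, I)
Add(44, Mul(Function('y')(-5), -8)) = Add(44, Mul(Mul(2, -5), -8)) = Add(44, Mul(-10, -8)) = Add(44, 80) = 124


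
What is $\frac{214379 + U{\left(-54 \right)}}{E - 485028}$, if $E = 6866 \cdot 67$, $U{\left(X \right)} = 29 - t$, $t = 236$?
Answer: $- \frac{107086}{12503} \approx -8.5648$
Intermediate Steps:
$U{\left(X \right)} = -207$ ($U{\left(X \right)} = 29 - 236 = -207$)
$E = 460022$
$\frac{214379 + U{\left(-54 \right)}}{E - 485028} = \frac{214379 - 207}{460022 - 485028} = \frac{214172}{-25006} = 214172 \left(- \frac{1}{25006}\right) = - \frac{107086}{12503}$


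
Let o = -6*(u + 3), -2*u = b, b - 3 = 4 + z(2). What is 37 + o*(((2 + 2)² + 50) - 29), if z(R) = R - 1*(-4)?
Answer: 814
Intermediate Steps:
z(R) = 4 + R (z(R) = R + 4 = 4 + R)
b = 13 (b = 3 + (4 + (4 + 2)) = 3 + (4 + 6) = 3 + 10 = 13)
u = -13/2 (u = -½*13 = -13/2 ≈ -6.5000)
o = 21 (o = -6*(-13/2 + 3) = -6*(-7/2) = 21)
37 + o*(((2 + 2)² + 50) - 29) = 37 + 21*(((2 + 2)² + 50) - 29) = 37 + 21*((4² + 50) - 29) = 37 + 21*((16 + 50) - 29) = 37 + 21*(66 - 29) = 37 + 21*37 = 37 + 777 = 814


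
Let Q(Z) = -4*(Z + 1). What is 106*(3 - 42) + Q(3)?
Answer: -4150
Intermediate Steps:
Q(Z) = -4 - 4*Z (Q(Z) = -4*(1 + Z) = -4 - 4*Z)
106*(3 - 42) + Q(3) = 106*(3 - 42) + (-4 - 4*3) = 106*(-39) + (-4 - 12) = -4134 - 16 = -4150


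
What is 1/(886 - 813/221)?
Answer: 221/194993 ≈ 0.0011334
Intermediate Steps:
1/(886 - 813/221) = 1/(194993/221) = 221/194993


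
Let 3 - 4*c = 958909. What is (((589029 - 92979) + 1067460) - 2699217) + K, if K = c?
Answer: -2750867/2 ≈ -1.3754e+6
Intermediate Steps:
c = -479453/2 (c = ¾ - ¼*958909 = ¾ - 958909/4 = -479453/2 ≈ -2.3973e+5)
K = -479453/2 ≈ -2.3973e+5
(((589029 - 92979) + 1067460) - 2699217) + K = (((589029 - 92979) + 1067460) - 2699217) - 479453/2 = ((496050 + 1067460) - 2699217) - 479453/2 = (1563510 - 2699217) - 479453/2 = -1135707 - 479453/2 = -2750867/2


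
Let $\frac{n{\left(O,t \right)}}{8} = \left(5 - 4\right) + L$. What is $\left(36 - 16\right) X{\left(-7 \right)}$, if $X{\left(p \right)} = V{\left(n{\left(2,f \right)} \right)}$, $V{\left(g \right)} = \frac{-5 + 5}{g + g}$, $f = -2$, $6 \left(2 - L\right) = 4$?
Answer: $0$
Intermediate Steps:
$L = \frac{4}{3}$ ($L = 2 - \frac{2}{3} = \frac{4}{3} \approx 1.3333$)
$n{\left(O,t \right)} = \frac{56}{3}$ ($n{\left(O,t \right)} = 8 \left(\left(5 - 4\right) + \frac{4}{3}\right) = 8 \left(1 + \frac{4}{3}\right) = 8 \cdot \frac{7}{3} = \frac{56}{3}$)
$V{\left(g \right)} = 0$ ($V{\left(g \right)} = \frac{0}{2 g} = 0 \frac{1}{2 g} = 0$)
$X{\left(p \right)} = 0$
$\left(36 - 16\right) X{\left(-7 \right)} = \left(36 - 16\right) 0 = 20 \cdot 0 = 0$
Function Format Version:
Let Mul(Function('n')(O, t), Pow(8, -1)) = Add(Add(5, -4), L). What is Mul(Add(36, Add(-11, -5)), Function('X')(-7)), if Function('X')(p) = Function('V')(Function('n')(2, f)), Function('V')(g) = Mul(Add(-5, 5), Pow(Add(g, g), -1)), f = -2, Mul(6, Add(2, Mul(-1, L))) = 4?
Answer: 0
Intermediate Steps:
L = Rational(4, 3) (L = Add(2, Mul(Rational(-1, 6), 4)) = Add(2, Rational(-2, 3)) = Rational(4, 3) ≈ 1.3333)
Function('n')(O, t) = Rational(56, 3) (Function('n')(O, t) = Mul(8, Add(Add(5, -4), Rational(4, 3))) = Mul(8, Add(1, Rational(4, 3))) = Mul(8, Rational(7, 3)) = Rational(56, 3))
Function('V')(g) = 0 (Function('V')(g) = Mul(0, Pow(Mul(2, g), -1)) = Mul(0, Mul(Rational(1, 2), Pow(g, -1))) = 0)
Function('X')(p) = 0
Mul(Add(36, Add(-11, -5)), Function('X')(-7)) = Mul(Add(36, Add(-11, -5)), 0) = Mul(Add(36, -16), 0) = Mul(20, 0) = 0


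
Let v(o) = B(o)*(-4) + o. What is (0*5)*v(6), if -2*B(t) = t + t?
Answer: 0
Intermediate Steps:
B(t) = -t (B(t) = -(t + t)/2 = -t)
v(o) = 5*o (v(o) = -o*(-4) + o = 4*o + o = 5*o)
(0*5)*v(6) = (0*5)*(5*6) = 0*30 = 0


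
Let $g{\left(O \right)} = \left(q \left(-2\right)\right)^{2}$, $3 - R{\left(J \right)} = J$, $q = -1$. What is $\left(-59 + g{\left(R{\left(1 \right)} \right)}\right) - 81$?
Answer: $-136$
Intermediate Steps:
$R{\left(J \right)} = 3 - J$
$g{\left(O \right)} = 4$ ($g{\left(O \right)} = \left(\left(-1\right) \left(-2\right)\right)^{2} = 2^{2} = 4$)
$\left(-59 + g{\left(R{\left(1 \right)} \right)}\right) - 81 = \left(-59 + 4\right) - 81 = -55 - 81 = -136$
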